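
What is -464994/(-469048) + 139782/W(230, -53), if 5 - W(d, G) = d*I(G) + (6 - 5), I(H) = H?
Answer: 17808651093/1429892828 ≈ 12.455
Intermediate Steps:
W(d, G) = 4 - G*d (W(d, G) = 5 - (d*G + (6 - 5)) = 5 - (G*d + 1) = 5 - (1 + G*d) = 5 + (-1 - G*d) = 4 - G*d)
-464994/(-469048) + 139782/W(230, -53) = -464994/(-469048) + 139782/(4 - 1*(-53)*230) = -464994*(-1/469048) + 139782/(4 + 12190) = 232497/234524 + 139782/12194 = 232497/234524 + 139782*(1/12194) = 232497/234524 + 69891/6097 = 17808651093/1429892828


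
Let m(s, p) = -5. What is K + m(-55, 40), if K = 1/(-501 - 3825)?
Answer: -21631/4326 ≈ -5.0002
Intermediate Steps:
K = -1/4326 (K = 1/(-4326) = -1/4326 ≈ -0.00023116)
K + m(-55, 40) = -1/4326 - 5 = -21631/4326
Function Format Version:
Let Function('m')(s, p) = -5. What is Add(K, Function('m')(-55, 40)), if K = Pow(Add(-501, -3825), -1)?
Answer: Rational(-21631, 4326) ≈ -5.0002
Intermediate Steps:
K = Rational(-1, 4326) (K = Pow(-4326, -1) = Rational(-1, 4326) ≈ -0.00023116)
Add(K, Function('m')(-55, 40)) = Add(Rational(-1, 4326), -5) = Rational(-21631, 4326)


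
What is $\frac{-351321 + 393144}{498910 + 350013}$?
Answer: $\frac{41823}{848923} \approx 0.049266$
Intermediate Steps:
$\frac{-351321 + 393144}{498910 + 350013} = \frac{41823}{848923}$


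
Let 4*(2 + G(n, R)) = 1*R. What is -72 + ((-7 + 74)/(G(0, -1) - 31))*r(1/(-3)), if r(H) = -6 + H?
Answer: -1244/21 ≈ -59.238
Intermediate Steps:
G(n, R) = -2 + R/4 (G(n, R) = -2 + (1*R)/4 = -2 + R/4)
-72 + ((-7 + 74)/(G(0, -1) - 31))*r(1/(-3)) = -72 + ((-7 + 74)/((-2 + (¼)*(-1)) - 31))*(-6 + 1/(-3)) = -72 + (67/((-2 - ¼) - 31))*(-6 + 1*(-⅓)) = -72 + (67/(-9/4 - 31))*(-6 - ⅓) = -72 + (67/(-133/4))*(-19/3) = -72 + (67*(-4/133))*(-19/3) = -72 - 268/133*(-19/3) = -72 + 268/21 = -1244/21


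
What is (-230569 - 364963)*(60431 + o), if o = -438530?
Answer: 225170053668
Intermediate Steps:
(-230569 - 364963)*(60431 + o) = (-230569 - 364963)*(60431 - 438530) = -595532*(-378099) = 225170053668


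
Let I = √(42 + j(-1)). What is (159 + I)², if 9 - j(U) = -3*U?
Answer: 25329 + 1272*√3 ≈ 27532.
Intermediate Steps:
j(U) = 9 + 3*U (j(U) = 9 - (-3)*U = 9 + 3*U)
I = 4*√3 (I = √(42 + (9 + 3*(-1))) = √(42 + (9 - 3)) = √(42 + 6) = √48 = 4*√3 ≈ 6.9282)
(159 + I)² = (159 + 4*√3)²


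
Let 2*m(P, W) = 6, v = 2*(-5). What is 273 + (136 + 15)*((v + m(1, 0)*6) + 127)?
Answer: 20658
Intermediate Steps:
v = -10
m(P, W) = 3 (m(P, W) = (1/2)*6 = 3)
273 + (136 + 15)*((v + m(1, 0)*6) + 127) = 273 + (136 + 15)*((-10 + 3*6) + 127) = 273 + 151*((-10 + 18) + 127) = 273 + 151*(8 + 127) = 273 + 151*135 = 273 + 20385 = 20658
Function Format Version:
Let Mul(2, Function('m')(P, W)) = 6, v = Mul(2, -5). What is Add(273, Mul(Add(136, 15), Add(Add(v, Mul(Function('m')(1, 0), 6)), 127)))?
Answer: 20658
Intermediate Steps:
v = -10
Function('m')(P, W) = 3 (Function('m')(P, W) = Mul(Rational(1, 2), 6) = 3)
Add(273, Mul(Add(136, 15), Add(Add(v, Mul(Function('m')(1, 0), 6)), 127))) = Add(273, Mul(Add(136, 15), Add(Add(-10, Mul(3, 6)), 127))) = Add(273, Mul(151, Add(Add(-10, 18), 127))) = Add(273, Mul(151, Add(8, 127))) = Add(273, Mul(151, 135)) = Add(273, 20385) = 20658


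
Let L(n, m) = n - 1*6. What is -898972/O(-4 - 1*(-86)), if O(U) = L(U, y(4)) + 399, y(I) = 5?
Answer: -898972/475 ≈ -1892.6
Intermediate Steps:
L(n, m) = -6 + n (L(n, m) = n - 6 = -6 + n)
O(U) = 393 + U (O(U) = (-6 + U) + 399 = 393 + U)
-898972/O(-4 - 1*(-86)) = -898972/(393 + (-4 - 1*(-86))) = -898972/(393 + (-4 + 86)) = -898972/(393 + 82) = -898972/475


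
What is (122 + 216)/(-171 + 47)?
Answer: -169/62 ≈ -2.7258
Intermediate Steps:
(122 + 216)/(-171 + 47) = 338/(-124) = -1/124*338 = -169/62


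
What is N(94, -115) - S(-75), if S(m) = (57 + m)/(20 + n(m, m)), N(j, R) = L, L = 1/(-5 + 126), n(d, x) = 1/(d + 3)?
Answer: 158255/174119 ≈ 0.90889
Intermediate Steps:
n(d, x) = 1/(3 + d)
L = 1/121 ≈ 0.0082645
N(j, R) = 1/121
S(m) = (57 + m)/(20 + 1/(3 + m))
N(94, -115) - S(-75) = 1/121 - (3 - 75)*(57 - 75)/(61 + 20*(-75)) = 1/121 - (-72)*(-18)/(61 - 1500) = 1/121 - (-72)*(-18)/(-1439) = 1/121 - (-1)*(-72)*(-18)/1439 = 1/121 - 1*(-1296/1439) = 1/121 + 1296/1439 = 158255/174119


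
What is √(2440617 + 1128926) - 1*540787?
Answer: -540787 + √3569543 ≈ -5.3890e+5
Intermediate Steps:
√(2440617 + 1128926) - 1*540787 = √3569543 - 540787 = -540787 + √3569543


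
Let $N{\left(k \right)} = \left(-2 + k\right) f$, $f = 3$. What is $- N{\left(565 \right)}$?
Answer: $-1689$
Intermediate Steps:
$N{\left(k \right)} = -6 + 3 k$ ($N{\left(k \right)} = \left(-2 + k\right) 3 = -6 + 3 k$)
$- N{\left(565 \right)} = - (-6 + 3 \cdot 565) = - (-6 + 1695) = \left(-1\right) 1689 = -1689$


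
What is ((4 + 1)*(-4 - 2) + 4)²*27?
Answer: 18252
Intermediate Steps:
((4 + 1)*(-4 - 2) + 4)²*27 = (5*(-6) + 4)²*27 = (-30 + 4)²*27 = (-26)²*27 = 676*27 = 18252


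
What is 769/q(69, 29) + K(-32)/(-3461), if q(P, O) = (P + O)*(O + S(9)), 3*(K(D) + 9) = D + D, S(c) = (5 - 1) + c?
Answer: 928787/4748492 ≈ 0.19560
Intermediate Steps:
S(c) = 4 + c
K(D) = -9 + 2*D/3 (K(D) = -9 + (D + D)/3 = -9 + (2*D)/3 = -9 + 2*D/3)
q(P, O) = (13 + O)*(O + P) (q(P, O) = (P + O)*(O + (4 + 9)) = (O + P)*(O + 13) = (O + P)*(13 + O) = (13 + O)*(O + P))
769/q(69, 29) + K(-32)/(-3461) = 769/(29² + 13*29 + 13*69 + 29*69) + (-9 + (⅔)*(-32))/(-3461) = 769/(841 + 377 + 897 + 2001) + (-9 - 64/3)*(-1/3461) = 769/4116 - 91/3*(-1/3461) = 769*(1/4116) + 91/10383 = 769/4116 + 91/10383 = 928787/4748492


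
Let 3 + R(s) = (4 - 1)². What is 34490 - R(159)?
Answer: 34484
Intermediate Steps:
R(s) = 6 (R(s) = -3 + (4 - 1)² = -3 + 3² = -3 + 9 = 6)
34490 - R(159) = 34490 - 1*6 = 34490 - 6 = 34484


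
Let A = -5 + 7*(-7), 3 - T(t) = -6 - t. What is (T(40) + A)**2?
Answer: 25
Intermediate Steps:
T(t) = 9 + t (T(t) = 3 - (-6 - t) = 3 + (6 + t) = 9 + t)
A = -54 (A = -5 - 49 = -54)
(T(40) + A)**2 = ((9 + 40) - 54)**2 = (49 - 54)**2 = (-5)**2 = 25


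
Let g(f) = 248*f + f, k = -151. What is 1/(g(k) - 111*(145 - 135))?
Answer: -1/38709 ≈ -2.5834e-5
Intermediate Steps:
g(f) = 249*f
1/(g(k) - 111*(145 - 135)) = 1/(249*(-151) - 111*(145 - 135)) = 1/(-37599 - 111*10) = 1/(-37599 - 1110) = 1/(-38709) = -1/38709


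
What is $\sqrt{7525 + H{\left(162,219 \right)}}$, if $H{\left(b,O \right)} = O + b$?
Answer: $\sqrt{7906} \approx 88.916$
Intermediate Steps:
$\sqrt{7525 + H{\left(162,219 \right)}} = \sqrt{7525 + \left(219 + 162\right)} = \sqrt{7525 + 381} = \sqrt{7906}$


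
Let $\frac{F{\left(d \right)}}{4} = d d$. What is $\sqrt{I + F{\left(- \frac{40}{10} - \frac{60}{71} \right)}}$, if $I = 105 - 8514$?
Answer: $\frac{5 i \sqrt{1676657}}{71} \approx 91.187 i$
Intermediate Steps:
$F{\left(d \right)} = 4 d^{2}$ ($F{\left(d \right)} = 4 d d = 4 d^{2}$)
$I = -8409$ ($I = 105 - 8514 = -8409$)
$\sqrt{I + F{\left(- \frac{40}{10} - \frac{60}{71} \right)}} = \sqrt{-8409 + 4 \left(- \frac{40}{10} - \frac{60}{71}\right)^{2}} = \sqrt{-8409 + 4 \left(\left(-40\right) \frac{1}{10} - \frac{60}{71}\right)^{2}} = \sqrt{-8409 + 4 \left(-4 - \frac{60}{71}\right)^{2}} = \sqrt{-8409 + 4 \left(- \frac{344}{71}\right)^{2}} = \sqrt{-8409 + 4 \cdot \frac{118336}{5041}} = \sqrt{-8409 + \frac{473344}{5041}} = \sqrt{- \frac{41916425}{5041}} = \frac{5 i \sqrt{1676657}}{71}$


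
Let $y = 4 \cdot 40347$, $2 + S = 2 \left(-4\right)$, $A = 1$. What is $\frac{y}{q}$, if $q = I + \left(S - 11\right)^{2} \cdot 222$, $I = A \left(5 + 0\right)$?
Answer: $\frac{161388}{97907} \approx 1.6484$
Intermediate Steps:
$S = -10$ ($S = -2 + 2 \left(-4\right) = -2 - 8 = -10$)
$I = 5$ ($I = 1 \left(5 + 0\right) = 1 \cdot 5 = 5$)
$y = 161388$
$q = 97907$ ($q = 5 + \left(-10 - 11\right)^{2} \cdot 222 = 5 + \left(-21\right)^{2} \cdot 222 = 5 + 441 \cdot 222 = 5 + 97902 = 97907$)
$\frac{y}{q} = \frac{161388}{97907}$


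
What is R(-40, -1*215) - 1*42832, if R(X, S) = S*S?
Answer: 3393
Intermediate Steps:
R(X, S) = S**2
R(-40, -1*215) - 1*42832 = (-1*215)**2 - 1*42832 = (-215)**2 - 42832 = 46225 - 42832 = 3393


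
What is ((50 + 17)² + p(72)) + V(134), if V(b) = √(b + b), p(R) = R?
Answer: 4561 + 2*√67 ≈ 4577.4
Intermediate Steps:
V(b) = √2*√b (V(b) = √(2*b) = √2*√b)
((50 + 17)² + p(72)) + V(134) = ((50 + 17)² + 72) + √2*√134 = (67² + 72) + 2*√67 = (4489 + 72) + 2*√67 = 4561 + 2*√67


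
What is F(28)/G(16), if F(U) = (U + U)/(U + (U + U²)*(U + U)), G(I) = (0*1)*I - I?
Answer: -1/13000 ≈ -7.6923e-5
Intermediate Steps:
G(I) = -I (G(I) = 0*I - I = 0 - I = -I)
F(U) = 2*U/(U + 2*U*(U + U²)) (F(U) = (2*U)/(U + (U + U²)*(2*U)) = (2*U)/(U + 2*U*(U + U²)) = 2*U/(U + 2*U*(U + U²)))
F(28)/G(16) = (2/(1 + 2*28 + 2*28²))/((-1*16)) = (2/(1 + 56 + 2*784))/(-16) = (2/(1 + 56 + 1568))*(-1/16) = (2/1625)*(-1/16) = -1/13000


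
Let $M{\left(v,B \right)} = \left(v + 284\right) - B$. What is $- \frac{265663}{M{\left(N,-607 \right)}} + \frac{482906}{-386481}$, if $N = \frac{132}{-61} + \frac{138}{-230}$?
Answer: $- \frac{10482101370229}{34900780224} \approx -300.34$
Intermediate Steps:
$N = - \frac{843}{305}$ ($N = 132 \left(- \frac{1}{61}\right) + 138 \left(- \frac{1}{230}\right) = - \frac{132}{61} - \frac{3}{5} = - \frac{843}{305} \approx -2.7639$)
$M{\left(v,B \right)} = 284 + v - B$ ($M{\left(v,B \right)} = \left(284 + v\right) - B = 284 + v - B$)
$- \frac{265663}{M{\left(N,-607 \right)}} + \frac{482906}{-386481} = - \frac{265663}{284 - \frac{843}{305} - -607} + \frac{482906}{-386481} = - \frac{265663}{284 - \frac{843}{305} + 607} + 482906 \left(- \frac{1}{386481}\right) = - \frac{265663}{\frac{270912}{305}} - \frac{482906}{386481} = \left(-265663\right) \frac{305}{270912} - \frac{482906}{386481} = - \frac{81027215}{270912} - \frac{482906}{386481} = - \frac{10482101370229}{34900780224}$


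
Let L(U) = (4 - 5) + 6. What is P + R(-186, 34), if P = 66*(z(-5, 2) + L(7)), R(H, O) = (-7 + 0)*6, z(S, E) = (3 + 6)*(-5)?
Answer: -2682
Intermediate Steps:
z(S, E) = -45 (z(S, E) = 9*(-5) = -45)
L(U) = 5 (L(U) = -1 + 6 = 5)
R(H, O) = -42 (R(H, O) = -7*6 = -42)
P = -2640 (P = 66*(-45 + 5) = 66*(-40) = -2640)
P + R(-186, 34) = -2640 - 42 = -2682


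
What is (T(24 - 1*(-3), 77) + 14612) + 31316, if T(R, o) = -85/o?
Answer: 3536371/77 ≈ 45927.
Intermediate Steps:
(T(24 - 1*(-3), 77) + 14612) + 31316 = (-85/77 + 14612) + 31316 = 1125039/77 + 31316 = 3536371/77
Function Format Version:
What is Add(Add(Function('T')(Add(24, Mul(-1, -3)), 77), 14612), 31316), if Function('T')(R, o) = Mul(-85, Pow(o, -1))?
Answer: Rational(3536371, 77) ≈ 45927.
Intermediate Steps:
Add(Add(Function('T')(Add(24, Mul(-1, -3)), 77), 14612), 31316) = Add(Add(Mul(-85, Pow(77, -1)), 14612), 31316) = Add(Add(Mul(-85, Rational(1, 77)), 14612), 31316) = Add(Add(Rational(-85, 77), 14612), 31316) = Add(Rational(1125039, 77), 31316) = Rational(3536371, 77)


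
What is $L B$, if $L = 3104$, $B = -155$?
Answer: $-481120$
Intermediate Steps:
$L B = 3104 \left(-155\right) = -481120$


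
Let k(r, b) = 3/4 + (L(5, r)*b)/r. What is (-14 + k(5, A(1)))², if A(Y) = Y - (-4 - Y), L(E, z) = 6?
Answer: 14641/400 ≈ 36.602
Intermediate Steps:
A(Y) = 4 + 2*Y (A(Y) = Y + (4 + Y) = 4 + 2*Y)
k(r, b) = ¾ + 6*b/r (k(r, b) = 3/4 + (6*b)/r = 3*(¼) + 6*b/r = ¾ + 6*b/r)
(-14 + k(5, A(1)))² = (-14 + (¾ + 6*(4 + 2*1)/5))² = (-14 + (¾ + 6*(4 + 2)*(⅕)))² = (-14 + (¾ + 6*6*(⅕)))² = (-14 + (¾ + 36/5))² = (-14 + 159/20)² = (-121/20)² = 14641/400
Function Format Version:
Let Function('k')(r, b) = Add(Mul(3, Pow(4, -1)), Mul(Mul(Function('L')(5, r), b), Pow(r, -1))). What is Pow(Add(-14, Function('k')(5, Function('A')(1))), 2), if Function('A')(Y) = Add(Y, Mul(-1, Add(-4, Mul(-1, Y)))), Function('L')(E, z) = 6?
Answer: Rational(14641, 400) ≈ 36.602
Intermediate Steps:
Function('A')(Y) = Add(4, Mul(2, Y)) (Function('A')(Y) = Add(Y, Add(4, Y)) = Add(4, Mul(2, Y)))
Function('k')(r, b) = Add(Rational(3, 4), Mul(6, b, Pow(r, -1))) (Function('k')(r, b) = Add(Mul(3, Pow(4, -1)), Mul(Mul(6, b), Pow(r, -1))) = Add(Mul(3, Rational(1, 4)), Mul(6, b, Pow(r, -1))) = Add(Rational(3, 4), Mul(6, b, Pow(r, -1))))
Pow(Add(-14, Function('k')(5, Function('A')(1))), 2) = Pow(Add(-14, Add(Rational(3, 4), Mul(6, Add(4, Mul(2, 1)), Pow(5, -1)))), 2) = Pow(Add(-14, Add(Rational(3, 4), Mul(6, Add(4, 2), Rational(1, 5)))), 2) = Pow(Add(-14, Add(Rational(3, 4), Mul(6, 6, Rational(1, 5)))), 2) = Pow(Add(-14, Add(Rational(3, 4), Rational(36, 5))), 2) = Pow(Add(-14, Rational(159, 20)), 2) = Pow(Rational(-121, 20), 2) = Rational(14641, 400)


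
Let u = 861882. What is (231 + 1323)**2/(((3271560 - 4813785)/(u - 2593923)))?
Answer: 1394244507852/514075 ≈ 2.7121e+6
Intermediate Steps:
(231 + 1323)**2/(((3271560 - 4813785)/(u - 2593923))) = (231 + 1323)**2/(((3271560 - 4813785)/(861882 - 2593923))) = 1554**2/((-1542225/(-1732041))) = 2414916/((-1542225*(-1/1732041))) = 2414916/(514075/577347) = 2414916*(577347/514075) = 1394244507852/514075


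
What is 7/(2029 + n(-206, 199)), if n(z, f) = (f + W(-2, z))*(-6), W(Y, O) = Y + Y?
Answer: 7/859 ≈ 0.0081490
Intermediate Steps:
W(Y, O) = 2*Y
n(z, f) = 24 - 6*f (n(z, f) = (f + 2*(-2))*(-6) = (f - 4)*(-6) = (-4 + f)*(-6) = 24 - 6*f)
7/(2029 + n(-206, 199)) = 7/(2029 + (24 - 6*199)) = 7/(2029 + (24 - 1194)) = 7/(2029 - 1170) = 7/859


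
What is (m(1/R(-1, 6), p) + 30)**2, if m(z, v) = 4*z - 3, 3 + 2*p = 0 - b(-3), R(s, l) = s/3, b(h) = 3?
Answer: 225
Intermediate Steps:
R(s, l) = s/3 (R(s, l) = s*(1/3) = s/3)
p = -3 (p = -3/2 + (0 - 1*3)/2 = -3/2 + (0 - 3)/2 = -3/2 + (1/2)*(-3) = -3/2 - 3/2 = -3)
m(z, v) = -3 + 4*z
(m(1/R(-1, 6), p) + 30)**2 = ((-3 + 4/(((1/3)*(-1)))) + 30)**2 = ((-3 + 4/(-1/3)) + 30)**2 = ((-3 + 4*(-3)) + 30)**2 = ((-3 - 12) + 30)**2 = (-15 + 30)**2 = 15**2 = 225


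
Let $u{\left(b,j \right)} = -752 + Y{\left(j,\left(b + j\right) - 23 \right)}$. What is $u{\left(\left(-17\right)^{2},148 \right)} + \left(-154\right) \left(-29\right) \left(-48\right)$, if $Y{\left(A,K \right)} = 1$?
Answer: $-215119$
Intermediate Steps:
$u{\left(b,j \right)} = -751$ ($u{\left(b,j \right)} = -752 + 1 = -751$)
$u{\left(\left(-17\right)^{2},148 \right)} + \left(-154\right) \left(-29\right) \left(-48\right) = -751 + \left(-154\right) \left(-29\right) \left(-48\right) = -751 + 4466 \left(-48\right) = -751 - 214368 = -215119$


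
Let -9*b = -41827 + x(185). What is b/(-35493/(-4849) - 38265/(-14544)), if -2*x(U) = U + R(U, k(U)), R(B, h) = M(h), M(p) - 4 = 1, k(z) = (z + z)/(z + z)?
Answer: 109500040416/233919059 ≈ 468.11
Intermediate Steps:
k(z) = 1 (k(z) = (2*z)/((2*z)) = (2*z)*(1/(2*z)) = 1)
M(p) = 5 (M(p) = 4 + 1 = 5)
R(B, h) = 5
x(U) = -5/2 - U/2 (x(U) = -(U + 5)/2 = -(5 + U)/2 = -5/2 - U/2)
b = 4658 (b = -(-41827 + (-5/2 - ½*185))/9 = -(-41827 + (-5/2 - 185/2))/9 = -(-41827 - 95)/9 = -⅑*(-41922) = 4658)
b/(-35493/(-4849) - 38265/(-14544)) = 4658/(-35493/(-4849) - 38265/(-14544)) = 4658/(-35493*(-1/4849) - 38265*(-1/14544)) = 4658/(35493/4849 + 12755/4848) = 4658/(233919059/23507952) = 4658*(23507952/233919059) = 109500040416/233919059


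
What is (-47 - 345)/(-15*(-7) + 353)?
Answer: -196/229 ≈ -0.85590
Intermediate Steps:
(-47 - 345)/(-15*(-7) + 353) = -392/(105 + 353) = -392/458 = -392*1/458 = -196/229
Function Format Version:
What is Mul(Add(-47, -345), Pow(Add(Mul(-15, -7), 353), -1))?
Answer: Rational(-196, 229) ≈ -0.85590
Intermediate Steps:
Mul(Add(-47, -345), Pow(Add(Mul(-15, -7), 353), -1)) = Mul(-392, Pow(Add(105, 353), -1)) = Mul(-392, Pow(458, -1)) = Mul(-392, Rational(1, 458)) = Rational(-196, 229)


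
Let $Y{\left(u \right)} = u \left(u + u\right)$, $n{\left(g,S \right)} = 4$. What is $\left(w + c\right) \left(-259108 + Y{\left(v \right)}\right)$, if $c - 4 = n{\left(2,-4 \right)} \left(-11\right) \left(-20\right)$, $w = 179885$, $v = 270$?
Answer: $-20482573852$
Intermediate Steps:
$c = 884$ ($c = 4 + 4 \left(-11\right) \left(-20\right) = 4 - -880 = 4 + 880 = 884$)
$Y{\left(u \right)} = 2 u^{2}$ ($Y{\left(u \right)} = u 2 u = 2 u^{2}$)
$\left(w + c\right) \left(-259108 + Y{\left(v \right)}\right) = \left(179885 + 884\right) \left(-259108 + 2 \cdot 270^{2}\right) = 180769 \left(-259108 + 2 \cdot 72900\right) = 180769 \left(-259108 + 145800\right) = 180769 \left(-113308\right) = -20482573852$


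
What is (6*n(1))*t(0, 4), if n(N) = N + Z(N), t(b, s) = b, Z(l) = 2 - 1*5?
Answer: 0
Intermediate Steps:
Z(l) = -3 (Z(l) = 2 - 5 = -3)
n(N) = -3 + N (n(N) = N - 3 = -3 + N)
(6*n(1))*t(0, 4) = (6*(-3 + 1))*0 = (6*(-2))*0 = -12*0 = 0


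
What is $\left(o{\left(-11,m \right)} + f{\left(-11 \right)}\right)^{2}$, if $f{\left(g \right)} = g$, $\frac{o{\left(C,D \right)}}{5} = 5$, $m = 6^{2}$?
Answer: $196$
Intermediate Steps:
$m = 36$
$o{\left(C,D \right)} = 25$ ($o{\left(C,D \right)} = 5 \cdot 5 = 25$)
$\left(o{\left(-11,m \right)} + f{\left(-11 \right)}\right)^{2} = \left(25 - 11\right)^{2} = 14^{2} = 196$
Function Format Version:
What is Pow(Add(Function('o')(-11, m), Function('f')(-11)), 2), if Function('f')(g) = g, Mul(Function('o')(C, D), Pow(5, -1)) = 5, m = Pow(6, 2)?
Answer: 196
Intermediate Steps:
m = 36
Function('o')(C, D) = 25 (Function('o')(C, D) = Mul(5, 5) = 25)
Pow(Add(Function('o')(-11, m), Function('f')(-11)), 2) = Pow(Add(25, -11), 2) = Pow(14, 2) = 196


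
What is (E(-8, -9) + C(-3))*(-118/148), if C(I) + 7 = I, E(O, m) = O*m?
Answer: -1829/37 ≈ -49.432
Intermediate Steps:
C(I) = -7 + I
(E(-8, -9) + C(-3))*(-118/148) = (-8*(-9) + (-7 - 3))*(-118/148) = (72 - 10)*(-118*1/148) = 62*(-59/74) = -1829/37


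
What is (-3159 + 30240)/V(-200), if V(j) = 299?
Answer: 27081/299 ≈ 90.572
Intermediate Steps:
(-3159 + 30240)/V(-200) = (-3159 + 30240)/299 = 27081*(1/299) = 27081/299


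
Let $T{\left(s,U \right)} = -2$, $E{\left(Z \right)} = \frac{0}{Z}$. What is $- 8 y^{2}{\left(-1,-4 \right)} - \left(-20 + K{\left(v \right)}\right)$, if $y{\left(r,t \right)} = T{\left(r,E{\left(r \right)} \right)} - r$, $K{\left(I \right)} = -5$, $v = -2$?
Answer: $17$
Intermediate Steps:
$E{\left(Z \right)} = 0$
$y{\left(r,t \right)} = -2 - r$
$- 8 y^{2}{\left(-1,-4 \right)} - \left(-20 + K{\left(v \right)}\right) = - 8 \left(-2 - -1\right)^{2} + \left(5 \cdot 4 - -5\right) = - 8 \left(-2 + 1\right)^{2} + \left(20 + 5\right) = - 8 \left(-1\right)^{2} + 25 = \left(-8\right) 1 + 25 = -8 + 25 = 17$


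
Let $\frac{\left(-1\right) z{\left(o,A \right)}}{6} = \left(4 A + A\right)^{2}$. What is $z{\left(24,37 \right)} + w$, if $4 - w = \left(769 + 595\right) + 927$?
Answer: $-207637$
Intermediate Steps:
$z{\left(o,A \right)} = - 150 A^{2}$ ($z{\left(o,A \right)} = - 6 \left(4 A + A\right)^{2} = - 6 \left(5 A\right)^{2} = - 6 \cdot 25 A^{2} = - 150 A^{2}$)
$w = -2287$ ($w = 4 - \left(\left(769 + 595\right) + 927\right) = 4 - \left(1364 + 927\right) = 4 - 2291 = -2287$)
$z{\left(24,37 \right)} + w = - 150 \cdot 37^{2} - 2287 = \left(-150\right) 1369 - 2287 = -205350 - 2287 = -207637$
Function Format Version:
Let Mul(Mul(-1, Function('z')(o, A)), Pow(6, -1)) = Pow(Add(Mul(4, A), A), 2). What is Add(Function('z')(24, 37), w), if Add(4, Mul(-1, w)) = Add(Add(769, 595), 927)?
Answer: -207637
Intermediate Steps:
Function('z')(o, A) = Mul(-150, Pow(A, 2)) (Function('z')(o, A) = Mul(-6, Pow(Add(Mul(4, A), A), 2)) = Mul(-6, Pow(Mul(5, A), 2)) = Mul(-6, Mul(25, Pow(A, 2))) = Mul(-150, Pow(A, 2)))
w = -2287 (w = Add(4, Mul(-1, Add(Add(769, 595), 927))) = Add(4, Mul(-1, Add(1364, 927))) = Add(4, Mul(-1, 2291)) = Add(4, -2291) = -2287)
Add(Function('z')(24, 37), w) = Add(Mul(-150, Pow(37, 2)), -2287) = Add(Mul(-150, 1369), -2287) = Add(-205350, -2287) = -207637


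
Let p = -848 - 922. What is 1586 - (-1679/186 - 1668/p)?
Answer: 87467417/54870 ≈ 1594.1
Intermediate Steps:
p = -1770
1586 - (-1679/186 - 1668/p) = 1586 - (-1679/186 - 1668/(-1770)) = 1586 - (-1679*1/186 - 1668*(-1/1770)) = 1586 - (-1679/186 + 278/295) = 1586 - 1*(-443597/54870) = 1586 + 443597/54870 = 87467417/54870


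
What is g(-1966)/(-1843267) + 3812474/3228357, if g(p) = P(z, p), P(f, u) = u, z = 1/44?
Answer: 7033754462420/5950723922319 ≈ 1.1820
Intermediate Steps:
z = 1/44 ≈ 0.022727
g(p) = p
g(-1966)/(-1843267) + 3812474/3228357 = -1966/(-1843267) + 3812474/3228357 = -1966*(-1/1843267) + 3812474*(1/3228357) = 1966/1843267 + 3812474/3228357 = 7033754462420/5950723922319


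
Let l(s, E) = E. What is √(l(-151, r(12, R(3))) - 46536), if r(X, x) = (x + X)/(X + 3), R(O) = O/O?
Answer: I*√10470405/15 ≈ 215.72*I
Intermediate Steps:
R(O) = 1
r(X, x) = (X + x)/(3 + X)
√(l(-151, r(12, R(3))) - 46536) = √((12 + 1)/(3 + 12) - 46536) = √(13/15 - 46536) = √(-698027/15) = I*√10470405/15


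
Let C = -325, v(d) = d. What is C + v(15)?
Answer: -310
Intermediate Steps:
C + v(15) = -325 + 15 = -310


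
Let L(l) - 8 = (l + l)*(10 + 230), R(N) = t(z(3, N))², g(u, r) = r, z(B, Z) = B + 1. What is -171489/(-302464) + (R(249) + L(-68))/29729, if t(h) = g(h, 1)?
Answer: -4771506303/8991952256 ≈ -0.53064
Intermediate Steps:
z(B, Z) = 1 + B
t(h) = 1
R(N) = 1 (R(N) = 1² = 1)
L(l) = 8 + 480*l (L(l) = 8 + (l + l)*(10 + 230) = 8 + (2*l)*240 = 8 + 480*l)
-171489/(-302464) + (R(249) + L(-68))/29729 = -171489/(-302464) + (1 + (8 + 480*(-68)))/29729 = -171489*(-1/302464) + (1 + (8 - 32640))*(1/29729) = 171489/302464 + (1 - 32632)*(1/29729) = 171489/302464 - 32631*1/29729 = 171489/302464 - 32631/29729 = -4771506303/8991952256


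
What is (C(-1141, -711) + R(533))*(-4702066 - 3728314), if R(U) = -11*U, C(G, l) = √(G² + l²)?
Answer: 49427317940 - 8430380*√1807402 ≈ 3.8094e+10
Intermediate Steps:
(C(-1141, -711) + R(533))*(-4702066 - 3728314) = (√((-1141)² + (-711)²) - 11*533)*(-4702066 - 3728314) = (√(1301881 + 505521) - 5863)*(-8430380) = (√1807402 - 5863)*(-8430380) = (-5863 + √1807402)*(-8430380) = 49427317940 - 8430380*√1807402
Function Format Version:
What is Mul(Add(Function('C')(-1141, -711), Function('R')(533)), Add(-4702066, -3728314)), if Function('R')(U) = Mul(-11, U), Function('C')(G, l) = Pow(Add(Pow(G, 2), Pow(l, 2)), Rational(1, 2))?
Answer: Add(49427317940, Mul(-8430380, Pow(1807402, Rational(1, 2)))) ≈ 3.8094e+10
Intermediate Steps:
Mul(Add(Function('C')(-1141, -711), Function('R')(533)), Add(-4702066, -3728314)) = Mul(Add(Pow(Add(Pow(-1141, 2), Pow(-711, 2)), Rational(1, 2)), Mul(-11, 533)), Add(-4702066, -3728314)) = Mul(Add(Pow(Add(1301881, 505521), Rational(1, 2)), -5863), -8430380) = Mul(Add(Pow(1807402, Rational(1, 2)), -5863), -8430380) = Mul(Add(-5863, Pow(1807402, Rational(1, 2))), -8430380) = Add(49427317940, Mul(-8430380, Pow(1807402, Rational(1, 2))))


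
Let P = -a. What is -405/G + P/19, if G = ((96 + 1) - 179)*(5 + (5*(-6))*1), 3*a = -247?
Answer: 5087/1230 ≈ 4.1358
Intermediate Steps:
a = -247/3 (a = (1/3)*(-247) = -247/3 ≈ -82.333)
G = 2050 (G = (97 - 179)*(5 - 30*1) = -82*(5 - 30) = -82*(-25) = 2050)
P = 247/3 (P = -1*(-247/3) = 247/3 ≈ 82.333)
-405/G + P/19 = -405/2050 + (247/3)/19 = -405*1/2050 + (247/3)*(1/19) = -81/410 + 13/3 = 5087/1230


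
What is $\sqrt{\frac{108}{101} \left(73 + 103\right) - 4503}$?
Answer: $\frac{i \sqrt{44015295}}{101} \approx 65.687 i$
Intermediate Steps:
$\sqrt{\frac{108}{101} \left(73 + 103\right) - 4503} = \sqrt{108 \cdot \frac{1}{101} \cdot 176 - 4503} = \sqrt{\frac{108}{101} \cdot 176 - 4503} = \sqrt{\frac{19008}{101} - 4503} = \sqrt{- \frac{435795}{101}} = \frac{i \sqrt{44015295}}{101}$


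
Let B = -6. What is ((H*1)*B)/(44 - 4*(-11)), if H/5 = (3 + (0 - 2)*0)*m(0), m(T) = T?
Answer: 0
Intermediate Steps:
H = 0 (H = 5*((3 + (0 - 2)*0)*0) = 5*((3 - 2*0)*0) = 5*((3 + 0)*0) = 5*(3*0) = 5*0 = 0)
((H*1)*B)/(44 - 4*(-11)) = ((0*1)*(-6))/(44 - 4*(-11)) = (0*(-6))/(44 + 44) = 0/88 = 0*(1/88) = 0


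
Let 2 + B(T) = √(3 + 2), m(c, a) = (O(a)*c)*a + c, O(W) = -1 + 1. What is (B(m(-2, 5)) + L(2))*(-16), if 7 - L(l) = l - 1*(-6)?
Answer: 48 - 16*√5 ≈ 12.223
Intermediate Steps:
L(l) = 1 - l (L(l) = 7 - (l - 1*(-6)) = 7 - (l + 6) = 7 - (6 + l) = 7 + (-6 - l) = 1 - l)
O(W) = 0
m(c, a) = c (m(c, a) = (0*c)*a + c = 0*a + c = 0 + c = c)
B(T) = -2 + √5 (B(T) = -2 + √(3 + 2) = -2 + √5)
(B(m(-2, 5)) + L(2))*(-16) = ((-2 + √5) + (1 - 1*2))*(-16) = ((-2 + √5) + (1 - 2))*(-16) = ((-2 + √5) - 1)*(-16) = (-3 + √5)*(-16) = 48 - 16*√5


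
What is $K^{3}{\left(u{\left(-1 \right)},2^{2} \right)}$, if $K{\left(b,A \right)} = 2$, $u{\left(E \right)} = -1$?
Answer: $8$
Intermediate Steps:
$K^{3}{\left(u{\left(-1 \right)},2^{2} \right)} = 2^{3} = 8$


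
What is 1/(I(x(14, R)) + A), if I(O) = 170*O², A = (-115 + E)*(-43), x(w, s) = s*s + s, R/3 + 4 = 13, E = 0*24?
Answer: 1/97166065 ≈ 1.0292e-8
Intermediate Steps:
E = 0
R = 27 (R = -12 + 3*13 = -12 + 39 = 27)
x(w, s) = s + s² (x(w, s) = s² + s = s + s²)
A = 4945 (A = (-115 + 0)*(-43) = -115*(-43) = 4945)
1/(I(x(14, R)) + A) = 1/(170*(27*(1 + 27))² + 4945) = 1/(170*(27*28)² + 4945) = 1/(170*756² + 4945) = 1/(170*571536 + 4945) = 1/(97161120 + 4945) = 1/97166065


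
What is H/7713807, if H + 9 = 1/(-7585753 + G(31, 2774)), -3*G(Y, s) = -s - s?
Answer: -68255134/58500769191259 ≈ -1.1667e-6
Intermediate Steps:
G(Y, s) = 2*s/3 (G(Y, s) = -(-s - s)/3 = -(-2)*s/3 = 2*s/3)
H = -204765402/22751711 (H = -9 + 1/(-7585753 + (⅔)*2774) = -9 + 1/(-7585753 + 5548/3) = -9 + 1/(-22751711/3) = -9 - 3/22751711 = -204765402/22751711 ≈ -9.0000)
H/7713807 = -204765402/22751711/7713807 = -204765402/22751711*1/7713807 = -68255134/58500769191259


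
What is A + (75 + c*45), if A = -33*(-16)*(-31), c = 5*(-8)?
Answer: -18093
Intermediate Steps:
c = -40
A = -16368 (A = 528*(-31) = -16368)
A + (75 + c*45) = -16368 + (75 - 40*45) = -16368 + (75 - 1800) = -16368 - 1725 = -18093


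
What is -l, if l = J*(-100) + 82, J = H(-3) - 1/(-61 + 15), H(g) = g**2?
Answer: 18864/23 ≈ 820.17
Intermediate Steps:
J = 415/46 (J = (-3)**2 - 1/(-61 + 15) = 9 - 1/(-46) = 9 - 1*(-1/46) = 9 + 1/46 = 415/46 ≈ 9.0217)
l = -18864/23 (l = (415/46)*(-100) + 82 = -20750/23 + 82 = -18864/23 ≈ -820.17)
-l = -1*(-18864/23) = 18864/23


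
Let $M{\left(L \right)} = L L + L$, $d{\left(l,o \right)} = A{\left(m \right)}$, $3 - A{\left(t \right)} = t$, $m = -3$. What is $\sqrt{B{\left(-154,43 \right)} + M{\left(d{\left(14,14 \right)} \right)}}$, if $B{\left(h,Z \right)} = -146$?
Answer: $2 i \sqrt{26} \approx 10.198 i$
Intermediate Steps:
$A{\left(t \right)} = 3 - t$
$d{\left(l,o \right)} = 6$ ($d{\left(l,o \right)} = 3 - -3 = 3 + 3 = 6$)
$M{\left(L \right)} = L + L^{2}$ ($M{\left(L \right)} = L^{2} + L = L + L^{2}$)
$\sqrt{B{\left(-154,43 \right)} + M{\left(d{\left(14,14 \right)} \right)}} = \sqrt{-146 + 6 \left(1 + 6\right)} = \sqrt{-146 + 6 \cdot 7} = \sqrt{-146 + 42} = \sqrt{-104} = 2 i \sqrt{26}$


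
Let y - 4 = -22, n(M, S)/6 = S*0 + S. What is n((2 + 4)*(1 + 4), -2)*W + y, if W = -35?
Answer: 402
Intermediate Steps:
n(M, S) = 6*S (n(M, S) = 6*(S*0 + S) = 6*(0 + S) = 6*S)
y = -18 (y = 4 - 22 = -18)
n((2 + 4)*(1 + 4), -2)*W + y = (6*(-2))*(-35) - 18 = -12*(-35) - 18 = 420 - 18 = 402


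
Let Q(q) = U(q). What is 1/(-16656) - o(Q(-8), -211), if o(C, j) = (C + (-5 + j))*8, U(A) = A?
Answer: 29847551/16656 ≈ 1792.0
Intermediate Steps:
Q(q) = q
o(C, j) = -40 + 8*C + 8*j (o(C, j) = (-5 + C + j)*8 = -40 + 8*C + 8*j)
1/(-16656) - o(Q(-8), -211) = 1/(-16656) - (-40 + 8*(-8) + 8*(-211)) = -1/16656 - (-40 - 64 - 1688) = -1/16656 - 1*(-1792) = -1/16656 + 1792 = 29847551/16656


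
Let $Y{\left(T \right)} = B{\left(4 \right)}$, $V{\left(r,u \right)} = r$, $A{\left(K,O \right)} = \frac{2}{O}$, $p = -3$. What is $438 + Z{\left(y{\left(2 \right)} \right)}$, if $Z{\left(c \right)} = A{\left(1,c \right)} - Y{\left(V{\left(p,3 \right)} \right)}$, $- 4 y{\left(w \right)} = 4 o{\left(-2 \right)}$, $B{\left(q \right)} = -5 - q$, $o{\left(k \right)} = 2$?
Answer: $446$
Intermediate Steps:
$y{\left(w \right)} = -2$ ($y{\left(w \right)} = - \frac{4 \cdot 2}{4} = \left(- \frac{1}{4}\right) 8 = -2$)
$Y{\left(T \right)} = -9$ ($Y{\left(T \right)} = -5 - 4 = -9$)
$Z{\left(c \right)} = 9 + \frac{2}{c}$ ($Z{\left(c \right)} = \frac{2}{c} - -9 = \frac{2}{c} + 9 = 9 + \frac{2}{c}$)
$438 + Z{\left(y{\left(2 \right)} \right)} = 438 + \left(9 + \frac{2}{-2}\right) = 438 + \left(9 + 2 \left(- \frac{1}{2}\right)\right) = 438 + \left(9 - 1\right) = 438 + 8 = 446$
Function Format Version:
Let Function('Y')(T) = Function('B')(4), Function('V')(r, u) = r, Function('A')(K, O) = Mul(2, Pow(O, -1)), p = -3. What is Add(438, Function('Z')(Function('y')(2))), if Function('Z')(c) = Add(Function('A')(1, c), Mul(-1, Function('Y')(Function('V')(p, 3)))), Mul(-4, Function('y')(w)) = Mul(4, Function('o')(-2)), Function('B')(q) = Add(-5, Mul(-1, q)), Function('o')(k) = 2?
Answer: 446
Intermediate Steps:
Function('y')(w) = -2 (Function('y')(w) = Mul(Rational(-1, 4), Mul(4, 2)) = Mul(Rational(-1, 4), 8) = -2)
Function('Y')(T) = -9 (Function('Y')(T) = Add(-5, Mul(-1, 4)) = Add(-5, -4) = -9)
Function('Z')(c) = Add(9, Mul(2, Pow(c, -1))) (Function('Z')(c) = Add(Mul(2, Pow(c, -1)), Mul(-1, -9)) = Add(Mul(2, Pow(c, -1)), 9) = Add(9, Mul(2, Pow(c, -1))))
Add(438, Function('Z')(Function('y')(2))) = Add(438, Add(9, Mul(2, Pow(-2, -1)))) = Add(438, Add(9, Mul(2, Rational(-1, 2)))) = Add(438, Add(9, -1)) = Add(438, 8) = 446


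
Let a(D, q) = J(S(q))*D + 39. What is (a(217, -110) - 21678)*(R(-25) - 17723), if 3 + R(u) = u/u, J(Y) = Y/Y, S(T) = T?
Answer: 379704950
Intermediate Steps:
J(Y) = 1
a(D, q) = 39 + D (a(D, q) = 1*D + 39 = D + 39 = 39 + D)
R(u) = -2 (R(u) = -3 + u/u = -3 + 1 = -2)
(a(217, -110) - 21678)*(R(-25) - 17723) = ((39 + 217) - 21678)*(-2 - 17723) = (256 - 21678)*(-17725) = -21422*(-17725) = 379704950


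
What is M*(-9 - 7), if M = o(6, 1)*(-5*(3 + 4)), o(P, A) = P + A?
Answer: 3920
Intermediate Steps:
o(P, A) = A + P
M = -245 (M = (1 + 6)*(-5*(3 + 4)) = 7*(-5*7) = 7*(-35) = -245)
M*(-9 - 7) = -245*(-9 - 7) = -245*(-16) = 3920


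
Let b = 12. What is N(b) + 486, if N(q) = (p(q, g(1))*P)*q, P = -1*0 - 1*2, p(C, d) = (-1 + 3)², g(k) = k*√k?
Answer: 390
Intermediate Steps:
g(k) = k^(3/2)
p(C, d) = 4 (p(C, d) = 2² = 4)
P = -2 (P = 0 - 2 = -2)
N(q) = -8*q (N(q) = (4*(-2))*q = -8*q)
N(b) + 486 = -8*12 + 486 = -96 + 486 = 390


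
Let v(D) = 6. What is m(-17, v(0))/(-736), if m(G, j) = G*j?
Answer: 51/368 ≈ 0.13859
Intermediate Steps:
m(-17, v(0))/(-736) = -17*6/(-736) = -102*(-1/736) = 51/368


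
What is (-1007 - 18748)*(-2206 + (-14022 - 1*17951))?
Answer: 675206145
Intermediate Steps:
(-1007 - 18748)*(-2206 + (-14022 - 1*17951)) = -19755*(-2206 + (-14022 - 17951)) = -19755*(-2206 - 31973) = -19755*(-34179) = 675206145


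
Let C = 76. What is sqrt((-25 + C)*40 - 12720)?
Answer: 2*I*sqrt(2670) ≈ 103.34*I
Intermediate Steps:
sqrt((-25 + C)*40 - 12720) = sqrt((-25 + 76)*40 - 12720) = sqrt(51*40 - 12720) = sqrt(2040 - 12720) = sqrt(-10680) = 2*I*sqrt(2670)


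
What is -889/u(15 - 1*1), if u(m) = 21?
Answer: -127/3 ≈ -42.333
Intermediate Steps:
-889/u(15 - 1*1) = -889/21 = -889*1/21 = -127/3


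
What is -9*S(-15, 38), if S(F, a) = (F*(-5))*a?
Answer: -25650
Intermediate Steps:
S(F, a) = -5*F*a (S(F, a) = (-5*F)*a = -5*F*a)
-9*S(-15, 38) = -(-45)*(-15)*38 = -9*2850 = -25650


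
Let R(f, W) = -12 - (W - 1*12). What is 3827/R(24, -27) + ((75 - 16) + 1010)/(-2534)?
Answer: 9668755/68418 ≈ 141.32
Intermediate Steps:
R(f, W) = -W (R(f, W) = -12 - (W - 12) = -12 - (-12 + W) = -12 + (12 - W) = -W)
3827/R(24, -27) + ((75 - 16) + 1010)/(-2534) = 3827/((-1*(-27))) + ((75 - 16) + 1010)/(-2534) = 3827/27 + (59 + 1010)*(-1/2534) = 3827*(1/27) + 1069*(-1/2534) = 3827/27 - 1069/2534 = 9668755/68418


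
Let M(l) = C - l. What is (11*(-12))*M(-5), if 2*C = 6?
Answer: -1056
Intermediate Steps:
C = 3 (C = (1/2)*6 = 3)
M(l) = 3 - l
(11*(-12))*M(-5) = (11*(-12))*(3 - 1*(-5)) = -132*(3 + 5) = -132*8 = -1056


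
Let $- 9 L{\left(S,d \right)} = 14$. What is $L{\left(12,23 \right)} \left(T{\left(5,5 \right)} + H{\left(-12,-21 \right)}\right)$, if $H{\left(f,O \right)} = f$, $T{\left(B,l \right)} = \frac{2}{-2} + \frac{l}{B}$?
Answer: $\frac{56}{3} \approx 18.667$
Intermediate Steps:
$T{\left(B,l \right)} = -1 + \frac{l}{B}$ ($T{\left(B,l \right)} = 2 \left(- \frac{1}{2}\right) + \frac{l}{B} = -1 + \frac{l}{B}$)
$L{\left(S,d \right)} = - \frac{14}{9}$ ($L{\left(S,d \right)} = \left(- \frac{1}{9}\right) 14 = - \frac{14}{9}$)
$L{\left(12,23 \right)} \left(T{\left(5,5 \right)} + H{\left(-12,-21 \right)}\right) = - \frac{14 \left(\frac{5 - 5}{5} - 12\right)}{9} = - \frac{14 \left(\frac{1}{5} \cdot 0 - 12\right)}{9} = - \frac{14 \left(0 - 12\right)}{9} = \left(- \frac{14}{9}\right) \left(-12\right) = \frac{56}{3}$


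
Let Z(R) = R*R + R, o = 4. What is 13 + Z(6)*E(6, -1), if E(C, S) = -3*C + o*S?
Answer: -911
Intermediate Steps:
Z(R) = R + R² (Z(R) = R² + R = R + R²)
E(C, S) = -3*C + 4*S
13 + Z(6)*E(6, -1) = 13 + (6*(1 + 6))*(-3*6 + 4*(-1)) = 13 + (6*7)*(-18 - 4) = 13 + 42*(-22) = 13 - 924 = -911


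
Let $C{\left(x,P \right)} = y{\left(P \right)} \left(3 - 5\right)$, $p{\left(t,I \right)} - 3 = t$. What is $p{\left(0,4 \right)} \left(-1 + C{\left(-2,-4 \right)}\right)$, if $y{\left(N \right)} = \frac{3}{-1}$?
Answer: $15$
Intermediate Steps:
$y{\left(N \right)} = -3$ ($y{\left(N \right)} = 3 \left(-1\right) = -3$)
$p{\left(t,I \right)} = 3 + t$
$C{\left(x,P \right)} = 6$ ($C{\left(x,P \right)} = - 3 \left(3 - 5\right) = \left(-3\right) \left(-2\right) = 6$)
$p{\left(0,4 \right)} \left(-1 + C{\left(-2,-4 \right)}\right) = \left(3 + 0\right) \left(-1 + 6\right) = 3 \cdot 5 = 15$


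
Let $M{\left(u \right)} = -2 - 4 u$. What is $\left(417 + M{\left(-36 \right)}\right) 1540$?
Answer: $860860$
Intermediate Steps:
$\left(417 + M{\left(-36 \right)}\right) 1540 = \left(417 - -142\right) 1540 = \left(417 + \left(-2 + 144\right)\right) 1540 = \left(417 + 142\right) 1540 = 559 \cdot 1540 = 860860$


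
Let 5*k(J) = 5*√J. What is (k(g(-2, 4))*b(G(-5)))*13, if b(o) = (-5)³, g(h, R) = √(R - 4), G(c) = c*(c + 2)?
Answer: 0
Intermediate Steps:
G(c) = c*(2 + c)
g(h, R) = √(-4 + R)
k(J) = √J (k(J) = (5*√J)/5 = √J)
b(o) = -125
(k(g(-2, 4))*b(G(-5)))*13 = (√(√(-4 + 4))*(-125))*13 = (√(√0)*(-125))*13 = (√0*(-125))*13 = (0*(-125))*13 = 0*13 = 0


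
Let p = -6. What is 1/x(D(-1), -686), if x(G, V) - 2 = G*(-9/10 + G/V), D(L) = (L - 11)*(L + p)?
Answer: -35/2936 ≈ -0.011921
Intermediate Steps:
D(L) = (-11 + L)*(-6 + L) (D(L) = (L - 11)*(L - 6) = (-11 + L)*(-6 + L))
x(G, V) = 2 + G*(-9/10 + G/V)
1/x(D(-1), -686) = 1/(2 - 9*(66 + (-1)² - 17*(-1))/10 + (66 + (-1)² - 17*(-1))²/(-686)) = 1/(2 - 9*(66 + 1 + 17)/10 + (66 + 1 + 17)²*(-1/686)) = 1/(2 - 9/10*84 + 84²*(-1/686)) = 1/(2 - 378/5 + 7056*(-1/686)) = 1/(2 - 378/5 - 72/7) = 1/(-2936/35) = -35/2936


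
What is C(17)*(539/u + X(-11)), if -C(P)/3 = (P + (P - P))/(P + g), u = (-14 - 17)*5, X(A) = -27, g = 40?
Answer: 80308/2945 ≈ 27.269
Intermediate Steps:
u = -155 (u = -31*5 = -155)
C(P) = -3*P/(40 + P) (C(P) = -3*(P + (P - P))/(P + 40) = -3*(P + 0)/(40 + P) = -3*P/(40 + P))
C(17)*(539/u + X(-11)) = (-3*17/(40 + 17))*(539/(-155) - 27) = (-3*17/57)*(539*(-1/155) - 27) = (-3*17*1/57)*(-539/155 - 27) = -17/19*(-4724/155) = 80308/2945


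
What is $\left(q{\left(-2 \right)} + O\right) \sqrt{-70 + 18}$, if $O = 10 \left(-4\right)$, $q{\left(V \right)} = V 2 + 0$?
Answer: $- 88 i \sqrt{13} \approx - 317.29 i$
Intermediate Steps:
$q{\left(V \right)} = 2 V$ ($q{\left(V \right)} = 2 V + 0 = 2 V$)
$O = -40$
$\left(q{\left(-2 \right)} + O\right) \sqrt{-70 + 18} = \left(2 \left(-2\right) - 40\right) \sqrt{-70 + 18} = \left(-4 - 40\right) \sqrt{-52} = - 44 \cdot 2 i \sqrt{13} = - 88 i \sqrt{13}$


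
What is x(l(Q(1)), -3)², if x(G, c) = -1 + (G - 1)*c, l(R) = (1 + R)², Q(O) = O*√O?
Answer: 100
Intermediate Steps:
Q(O) = O^(3/2)
x(G, c) = -1 + c*(-1 + G) (x(G, c) = -1 + (-1 + G)*c = -1 + c*(-1 + G))
x(l(Q(1)), -3)² = (-1 - 1*(-3) + (1 + 1^(3/2))²*(-3))² = (-1 + 3 + (1 + 1)²*(-3))² = (-1 + 3 + 2²*(-3))² = (-1 + 3 + 4*(-3))² = (-1 + 3 - 12)² = (-10)² = 100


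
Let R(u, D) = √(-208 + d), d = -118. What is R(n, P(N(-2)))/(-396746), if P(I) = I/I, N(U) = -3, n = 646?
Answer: -I*√326/396746 ≈ -4.5509e-5*I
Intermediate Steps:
P(I) = 1
R(u, D) = I*√326 (R(u, D) = √(-208 - 118) = √(-326) = I*√326)
R(n, P(N(-2)))/(-396746) = (I*√326)/(-396746) = (I*√326)*(-1/396746) = -I*√326/396746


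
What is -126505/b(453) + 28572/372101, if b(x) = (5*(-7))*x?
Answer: 9505129213/1179932271 ≈ 8.0557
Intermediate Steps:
b(x) = -35*x
-126505/b(453) + 28572/372101 = -126505/((-35*453)) + 28572/372101 = -126505/(-15855) + 28572*(1/372101) = -126505*(-1/15855) + 28572/372101 = 25301/3171 + 28572/372101 = 9505129213/1179932271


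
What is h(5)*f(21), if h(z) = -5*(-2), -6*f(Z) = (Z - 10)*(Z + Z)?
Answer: -770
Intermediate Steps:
f(Z) = -Z*(-10 + Z)/3 (f(Z) = -(Z - 10)*(Z + Z)/6 = -(-10 + Z)*2*Z/6 = -Z*(-10 + Z)/3)
h(z) = 10
h(5)*f(21) = 10*((⅓)*21*(10 - 1*21)) = 10*((⅓)*21*(10 - 21)) = 10*((⅓)*21*(-11)) = 10*(-77) = -770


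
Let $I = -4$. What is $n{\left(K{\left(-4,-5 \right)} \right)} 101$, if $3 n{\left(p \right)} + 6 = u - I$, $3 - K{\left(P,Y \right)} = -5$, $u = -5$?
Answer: $- \frac{707}{3} \approx -235.67$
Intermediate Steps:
$K{\left(P,Y \right)} = 8$ ($K{\left(P,Y \right)} = 3 - -5 = 3 + 5 = 8$)
$n{\left(p \right)} = - \frac{7}{3}$ ($n{\left(p \right)} = -2 + \frac{-5 - -4}{3} = -2 + \frac{-5 + 4}{3} = -2 + \frac{1}{3} \left(-1\right) = -2 - \frac{1}{3} = - \frac{7}{3}$)
$n{\left(K{\left(-4,-5 \right)} \right)} 101 = \left(- \frac{7}{3}\right) 101 = - \frac{707}{3}$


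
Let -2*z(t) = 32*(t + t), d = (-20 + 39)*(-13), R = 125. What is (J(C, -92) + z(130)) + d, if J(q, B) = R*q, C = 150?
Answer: 14343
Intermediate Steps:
J(q, B) = 125*q
d = -247 (d = 19*(-13) = -247)
z(t) = -32*t (z(t) = -16*(t + t) = -16*2*t = -32*t)
(J(C, -92) + z(130)) + d = (125*150 - 32*130) - 247 = (18750 - 4160) - 247 = 14590 - 247 = 14343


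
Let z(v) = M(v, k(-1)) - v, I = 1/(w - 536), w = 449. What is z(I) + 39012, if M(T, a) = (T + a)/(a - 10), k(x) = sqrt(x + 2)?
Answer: 30546319/783 ≈ 39012.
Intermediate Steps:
k(x) = sqrt(2 + x)
M(T, a) = (T + a)/(-10 + a)
I = -1/87 (I = 1/(449 - 536) = 1/(-87) = -1/87 ≈ -0.011494)
z(v) = -1/9 - 10*v/9 (z(v) = (v + sqrt(2 - 1))/(-10 + sqrt(2 - 1)) - v = (v + sqrt(1))/(-10 + sqrt(1)) - v = (v + 1)/(-10 + 1) - v = (1 + v)/(-9) - v = -(1 + v)/9 - v = (-1/9 - v/9) - v = -1/9 - 10*v/9)
z(I) + 39012 = (-1/9 - 10/9*(-1/87)) + 39012 = (-1/9 + 10/783) + 39012 = -77/783 + 39012 = 30546319/783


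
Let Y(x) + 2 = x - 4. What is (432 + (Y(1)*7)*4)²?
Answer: 85264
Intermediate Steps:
Y(x) = -6 + x (Y(x) = -2 + (x - 4) = -2 + (-4 + x) = -6 + x)
(432 + (Y(1)*7)*4)² = (432 + ((-6 + 1)*7)*4)² = (432 - 5*7*4)² = (432 - 35*4)² = (432 - 140)² = 292² = 85264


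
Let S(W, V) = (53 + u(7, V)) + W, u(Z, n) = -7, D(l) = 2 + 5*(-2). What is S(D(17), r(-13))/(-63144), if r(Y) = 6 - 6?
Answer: -19/31572 ≈ -0.00060180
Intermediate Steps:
D(l) = -8 (D(l) = 2 - 10 = -8)
r(Y) = 0
S(W, V) = 46 + W (S(W, V) = (53 - 7) + W = 46 + W)
S(D(17), r(-13))/(-63144) = (46 - 8)/(-63144) = 38*(-1/63144) = -19/31572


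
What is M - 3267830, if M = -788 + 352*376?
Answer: -3136266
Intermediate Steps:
M = 131564 (M = -788 + 132352 = 131564)
M - 3267830 = 131564 - 3267830 = -3136266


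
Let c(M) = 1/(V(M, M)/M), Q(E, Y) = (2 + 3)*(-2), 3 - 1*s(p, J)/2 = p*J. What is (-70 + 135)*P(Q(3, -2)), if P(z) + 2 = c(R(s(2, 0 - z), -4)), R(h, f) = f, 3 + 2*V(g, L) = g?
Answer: -390/7 ≈ -55.714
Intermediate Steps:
V(g, L) = -3/2 + g/2
s(p, J) = 6 - 2*J*p (s(p, J) = 6 - 2*p*J = 6 - 2*J*p)
Q(E, Y) = -10 (Q(E, Y) = 5*(-2) = -10)
c(M) = M/(-3/2 + M/2) (c(M) = 1/((-3/2 + M/2)/M) = 1*(M/(-3/2 + M/2)) = M/(-3/2 + M/2))
P(z) = -6/7 (P(z) = -2 + 2*(-4)/(-3 - 4) = -2 + 2*(-4)/(-7) = -2 + 2*(-4)*(-⅐) = -2 + 8/7 = -6/7)
(-70 + 135)*P(Q(3, -2)) = (-70 + 135)*(-6/7) = 65*(-6/7) = -390/7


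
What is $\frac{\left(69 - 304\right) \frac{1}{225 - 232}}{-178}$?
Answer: $- \frac{235}{1246} \approx -0.1886$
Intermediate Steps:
$\frac{\left(69 - 304\right) \frac{1}{225 - 232}}{-178} = - \frac{235}{-7} \left(- \frac{1}{178}\right) = \left(-235\right) \left(- \frac{1}{7}\right) \left(- \frac{1}{178}\right) = \frac{235}{7} \left(- \frac{1}{178}\right) = - \frac{235}{1246}$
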